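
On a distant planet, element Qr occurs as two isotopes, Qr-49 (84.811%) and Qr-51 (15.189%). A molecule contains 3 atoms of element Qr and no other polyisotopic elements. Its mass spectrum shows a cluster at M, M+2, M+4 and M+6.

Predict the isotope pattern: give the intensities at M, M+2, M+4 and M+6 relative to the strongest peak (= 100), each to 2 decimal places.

Each Qr atom is independently Qr-49 (p = 0.84811) or Qr-51 (q = 0.15189); the cluster is the binomial expansion (p + q)^3.
P(M) = 0.84811^3 = 0.610038
P(M+2) = 3 × 0.84811^2 × 0.15189^1 = 0.327759
P(M+4) = 3 × 0.84811^1 × 0.15189^2 = 0.058699
P(M+6) = 0.15189^3 = 0.003504
The M peak is largest (0.610038); scaling to 100 gives 100.00 : 53.73 : 9.62 : 0.57.

100.00 : 53.73 : 9.62 : 0.57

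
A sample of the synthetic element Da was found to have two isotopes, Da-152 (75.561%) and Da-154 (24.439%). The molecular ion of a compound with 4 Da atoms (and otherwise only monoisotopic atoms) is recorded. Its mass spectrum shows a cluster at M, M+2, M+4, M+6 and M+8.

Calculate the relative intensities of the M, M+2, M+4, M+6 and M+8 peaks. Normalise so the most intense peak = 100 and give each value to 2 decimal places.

Expanding (0.75561 + 0.24439)^4:
P(M) = 0.75561^4 = 0.325980
P(M+2) = 4 × 0.75561^3 × 0.24439^1 = 0.421732
P(M+4) = 6 × 0.75561^2 × 0.24439^2 = 0.204604
P(M+6) = 4 × 0.75561^1 × 0.24439^3 = 0.044117
P(M+8) = 0.24439^4 = 0.003567
The M+2 peak is largest (0.421732); scaling to 100 gives 77.30 : 100.00 : 48.52 : 10.46 : 0.85.

77.30 : 100.00 : 48.52 : 10.46 : 0.85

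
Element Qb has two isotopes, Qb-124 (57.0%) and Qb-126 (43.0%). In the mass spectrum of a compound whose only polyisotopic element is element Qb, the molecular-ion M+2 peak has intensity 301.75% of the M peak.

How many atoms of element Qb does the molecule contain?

4

For n independent Qb atoms, I(M+2)/I(M) = n · (abundance Qb-126) / (abundance Qb-124) = n · 0.430/0.570.
n = 3.0175 × 0.570/0.430 = 4.00 ≈ 4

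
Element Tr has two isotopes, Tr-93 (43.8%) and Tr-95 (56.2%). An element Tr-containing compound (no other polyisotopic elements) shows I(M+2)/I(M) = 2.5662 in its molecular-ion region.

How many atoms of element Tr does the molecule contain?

2

With n Tr atoms, P(M+2)/P(M) = C(n,1)·p^(n−1)q / p^n = n·q/p = n · 0.562/0.438.
n = 2.5662 × 0.438/0.562 = 2.00 ≈ 2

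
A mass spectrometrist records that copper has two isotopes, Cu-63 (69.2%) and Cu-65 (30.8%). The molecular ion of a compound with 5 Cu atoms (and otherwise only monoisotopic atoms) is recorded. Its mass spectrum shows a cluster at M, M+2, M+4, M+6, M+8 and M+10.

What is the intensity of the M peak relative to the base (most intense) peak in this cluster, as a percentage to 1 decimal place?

Term probabilities: M 0.1587, M+2 0.3531, M+4 0.3144, M+6 0.1399, M+8 0.0311, M+10 0.0028. Base peak = M+2.
P(M+2) = C(5,1) × 0.692^4 × 0.308^1 = 5 × 0.22931073 × 0.3080 = 0.353139 (base)
P(M) = C(5,0) × 0.692^5 × 0.308^0 = 1 × 0.15868303 × 1.0000 = 0.158683
Relative intensity = 0.158683 / 0.353139 × 100 = 44.9

44.9%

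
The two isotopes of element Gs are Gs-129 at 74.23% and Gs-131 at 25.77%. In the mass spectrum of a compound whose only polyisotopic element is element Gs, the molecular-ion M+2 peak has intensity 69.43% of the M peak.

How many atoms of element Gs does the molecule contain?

2

For n independent Gs atoms, I(M+2)/I(M) = n · (abundance Gs-131) / (abundance Gs-129) = n · 0.2577/0.7423.
n = 0.6943 × 0.7423/0.2577 = 2.00 ≈ 2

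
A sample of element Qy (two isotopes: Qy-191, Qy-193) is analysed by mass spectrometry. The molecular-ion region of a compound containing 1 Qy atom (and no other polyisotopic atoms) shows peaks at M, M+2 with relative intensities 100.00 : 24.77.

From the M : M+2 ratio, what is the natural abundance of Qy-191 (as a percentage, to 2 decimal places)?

80.15%

If p is the fraction of Qy that is Qy-191, then I(M+2)/I(M) = [C(1,1)·p^0·(1−p)] / p^1 = 1·(1−p)/p = 24.77/100.00 = 0.2477
(1−p)/p = 0.2477/1 = 0.2477  ⇒  p = 1/(1 + 0.2477) = 0.8015
Qy-191: 80.15%, Qy-193: 19.85%.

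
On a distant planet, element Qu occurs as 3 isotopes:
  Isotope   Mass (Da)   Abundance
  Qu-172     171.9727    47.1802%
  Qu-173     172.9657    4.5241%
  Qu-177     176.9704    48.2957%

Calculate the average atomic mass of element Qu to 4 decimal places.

The abundance-weighted mean is 0.471802 × 171.9727 + 0.045241 × 172.9657 + 0.482957 × 176.9704
= 81.13706 + 7.82514 + 85.46909 = 174.43129 Da

174.4313 Da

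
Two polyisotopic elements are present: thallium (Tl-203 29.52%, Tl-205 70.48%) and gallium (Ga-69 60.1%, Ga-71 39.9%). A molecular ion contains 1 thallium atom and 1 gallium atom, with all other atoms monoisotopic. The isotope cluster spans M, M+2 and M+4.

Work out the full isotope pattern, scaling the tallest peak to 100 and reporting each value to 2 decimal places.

32.77 : 100.00 : 51.95

Thallium pattern (n=1): 0.2952 : 0.7048
Gallium pattern (n=1): 0.6010 : 0.3990
Convolve the two distributions (both contribute in 2-u steps):
  M: 0.2952×0.6010 = 0.177415
  M+2: 0.2952×0.3990 + 0.7048×0.6010 = 0.541370
  M+4: 0.7048×0.3990 = 0.281215
Scale to base peak (0.541370) = 100: 32.77 : 100.00 : 51.95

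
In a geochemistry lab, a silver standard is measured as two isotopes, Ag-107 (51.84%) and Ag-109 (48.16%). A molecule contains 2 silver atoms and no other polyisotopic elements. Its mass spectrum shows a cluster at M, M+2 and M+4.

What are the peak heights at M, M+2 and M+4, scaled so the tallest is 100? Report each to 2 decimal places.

Each Ag atom is independently Ag-107 (p = 0.5184) or Ag-109 (q = 0.4816); the cluster is the binomial expansion (p + q)^2.
P(M) = 0.5184^2 = 0.268739
P(M+2) = 2 × 0.5184^1 × 0.4816^1 = 0.499323
P(M+4) = 0.4816^2 = 0.231939
The M+2 peak is largest (0.499323); scaling to 100 gives 53.82 : 100.00 : 46.45.

53.82 : 100.00 : 46.45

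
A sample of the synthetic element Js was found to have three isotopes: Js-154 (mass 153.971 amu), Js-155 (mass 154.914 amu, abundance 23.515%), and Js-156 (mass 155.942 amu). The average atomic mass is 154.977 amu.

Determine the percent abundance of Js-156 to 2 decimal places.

39.79%

The remaining 76.485% is split between Js-154 (fraction x) and Js-156 (fraction 0.76485 − x).
Substituting: 153.971x + 155.942(0.76485 − x) = 118.5489729
(153.971 − 155.942)x = -0.7232658  ⇒  x = 0.36695, y = 0.39790
Js-154: 36.70%, Js-156: 39.79%.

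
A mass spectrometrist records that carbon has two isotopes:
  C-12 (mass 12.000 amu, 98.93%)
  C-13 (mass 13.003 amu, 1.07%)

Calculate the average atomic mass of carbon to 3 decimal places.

The abundance-weighted mean is 0.9893 × 12.000 + 0.0107 × 13.003
= 11.8716 + 0.1391 = 12.0107 amu

12.011 amu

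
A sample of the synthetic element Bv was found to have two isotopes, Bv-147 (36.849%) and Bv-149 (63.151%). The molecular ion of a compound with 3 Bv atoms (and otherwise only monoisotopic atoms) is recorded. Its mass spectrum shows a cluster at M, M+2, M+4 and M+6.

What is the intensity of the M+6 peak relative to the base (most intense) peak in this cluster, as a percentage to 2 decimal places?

57.13%

Term probabilities: M 0.0500, M+2 0.2572, M+4 0.4409, M+6 0.2518. Base peak = M+4.
P(M+4) = C(3,2) × 0.36849^1 × 0.63151^2 = 3 × 0.36849 × 0.39880488 = 0.440867 (base)
P(M+6) = C(3,3) × 0.36849^0 × 0.63151^3 = 1 × 1.0000 × 0.25184927 = 0.251849
Relative intensity = 0.251849 / 0.440867 × 100 = 57.13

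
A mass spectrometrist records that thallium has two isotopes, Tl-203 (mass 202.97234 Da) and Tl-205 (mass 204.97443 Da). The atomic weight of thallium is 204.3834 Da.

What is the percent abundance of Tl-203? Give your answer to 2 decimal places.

Let x be the fractional abundance of Tl-203; then Tl-205 has abundance 1 − x.
202.97234·x + 204.97443·(1 − x) = 204.3834
(202.97234 − 204.97443)·x = 204.3834 − 204.97443
x = -0.59103 / -2.00209 = 0.29521 → 29.52% Tl-203, 70.48% Tl-205.

29.52%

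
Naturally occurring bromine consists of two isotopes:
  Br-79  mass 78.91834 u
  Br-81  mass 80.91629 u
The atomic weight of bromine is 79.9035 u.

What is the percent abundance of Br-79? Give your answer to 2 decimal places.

With x = fraction of Br-79 (so Br-81 is 1 − x):
78.91834·x + 80.91629·(1 − x) = 79.9035
(78.91834 − 80.91629)·x = 79.9035 − 80.91629
x = -1.01279 / -1.99795 = 0.50691 → 50.69% Br-79, 49.31% Br-81.

50.69%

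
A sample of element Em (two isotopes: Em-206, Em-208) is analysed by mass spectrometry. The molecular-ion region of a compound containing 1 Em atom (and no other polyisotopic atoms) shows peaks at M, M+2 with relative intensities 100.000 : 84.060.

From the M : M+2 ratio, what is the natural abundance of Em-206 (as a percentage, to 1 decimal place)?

If p is the fraction of Em that is Em-206, then I(M+2)/I(M) = [C(1,1)·p^0·(1−p)] / p^1 = 1·(1−p)/p = 84.060/100.000 = 0.8406
(1−p)/p = 0.8406/1 = 0.8406  ⇒  p = 1/(1 + 0.8406) = 0.5433
Em-206: 54.3%, Em-208: 45.7%.

54.3%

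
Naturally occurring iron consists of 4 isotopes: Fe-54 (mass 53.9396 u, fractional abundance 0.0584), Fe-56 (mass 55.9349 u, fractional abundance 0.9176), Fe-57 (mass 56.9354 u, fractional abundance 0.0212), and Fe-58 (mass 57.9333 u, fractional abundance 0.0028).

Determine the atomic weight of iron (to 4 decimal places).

55.8452 u

Ar = Σ fᵢ·mᵢ = 0.0584 × 53.9396 + 0.9176 × 55.9349 + 0.0212 × 56.9354 + 0.0028 × 57.9333
= 3.15007 + 51.32586 + 1.20703 + 0.16221 = 55.84517 u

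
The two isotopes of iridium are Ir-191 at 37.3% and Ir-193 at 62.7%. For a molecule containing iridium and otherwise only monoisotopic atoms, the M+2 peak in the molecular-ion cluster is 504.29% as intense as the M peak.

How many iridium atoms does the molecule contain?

3

For n independent Ir atoms, I(M+2)/I(M) = n · (abundance Ir-193) / (abundance Ir-191) = n · 0.627/0.373.
n = 5.0429 × 0.373/0.627 = 3.00 ≈ 3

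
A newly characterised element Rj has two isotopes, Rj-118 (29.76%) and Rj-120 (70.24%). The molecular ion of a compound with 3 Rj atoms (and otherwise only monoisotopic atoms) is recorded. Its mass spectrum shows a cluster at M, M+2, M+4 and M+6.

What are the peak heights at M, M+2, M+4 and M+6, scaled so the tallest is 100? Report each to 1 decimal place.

6.0 : 42.4 : 100.0 : 78.7

Expanding (0.2976 + 0.7024)^3:
P(M) = 0.2976^3 = 0.026357
P(M+2) = 3 × 0.2976^2 × 0.7024^1 = 0.186626
P(M+4) = 3 × 0.2976^1 × 0.7024^2 = 0.440477
P(M+6) = 0.7024^3 = 0.346540
The M+4 peak is largest (0.440477); scaling to 100 gives 6.0 : 42.4 : 100.0 : 78.7.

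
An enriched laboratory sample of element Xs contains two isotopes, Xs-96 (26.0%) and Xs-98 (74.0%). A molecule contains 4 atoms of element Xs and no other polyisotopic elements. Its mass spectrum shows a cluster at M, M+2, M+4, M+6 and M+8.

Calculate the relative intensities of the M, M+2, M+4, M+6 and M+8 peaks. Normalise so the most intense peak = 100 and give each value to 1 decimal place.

1.1 : 12.3 : 52.7 : 100.0 : 71.2

Expanding (0.260 + 0.740)^4:
P(M) = 0.260^4 = 0.004570
P(M+2) = 4 × 0.260^3 × 0.740^1 = 0.052025
P(M+4) = 6 × 0.260^2 × 0.740^2 = 0.222107
P(M+6) = 4 × 0.260^1 × 0.740^3 = 0.421433
P(M+8) = 0.740^4 = 0.299866
The M+6 peak is largest (0.421433); scaling to 100 gives 1.1 : 12.3 : 52.7 : 100.0 : 71.2.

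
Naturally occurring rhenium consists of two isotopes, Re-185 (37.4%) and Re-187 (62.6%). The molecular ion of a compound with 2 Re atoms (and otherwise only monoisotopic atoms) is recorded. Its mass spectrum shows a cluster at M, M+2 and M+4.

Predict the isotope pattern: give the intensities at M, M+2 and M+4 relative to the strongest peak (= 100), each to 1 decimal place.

29.9 : 100.0 : 83.7

The 2 Re atoms are independent, so intensities follow the terms of (0.374 + 0.626)^2.
P(M) = 0.374^2 = 0.139876
P(M+2) = 2 × 0.374^1 × 0.626^1 = 0.468248
P(M+4) = 0.626^2 = 0.391876
The M+2 peak is largest (0.468248); scaling to 100 gives 29.9 : 100.0 : 83.7.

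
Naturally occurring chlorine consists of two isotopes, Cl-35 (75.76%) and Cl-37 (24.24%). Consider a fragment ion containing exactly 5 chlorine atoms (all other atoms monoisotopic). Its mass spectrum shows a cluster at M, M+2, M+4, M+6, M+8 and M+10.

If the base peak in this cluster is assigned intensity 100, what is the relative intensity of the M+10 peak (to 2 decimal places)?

0.21

Binomial terms of (0.7576 + 0.2424)^5: M 0.2496, M+2 0.3993, M+4 0.2555, M+6 0.0817, M+8 0.0131, M+10 0.0008 → M+2 is the base peak.
P(M+2) = C(5,1) × 0.7576^4 × 0.2424^1 = 5 × 0.32942751 × 0.2424 = 0.399266 (base)
P(M+10) = C(5,5) × 0.7576^0 × 0.2424^5 = 1 × 1.0000 × 0.00083688 = 0.000837
Relative intensity = 0.000837 / 0.399266 × 100 = 0.21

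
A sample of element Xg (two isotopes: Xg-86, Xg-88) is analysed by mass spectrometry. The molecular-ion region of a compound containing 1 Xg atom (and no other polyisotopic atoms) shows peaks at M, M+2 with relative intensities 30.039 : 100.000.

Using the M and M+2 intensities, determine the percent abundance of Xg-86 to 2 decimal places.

Write p for the Xg-86 fraction. I(M+2)/I(M) = [C(1,1)·p^0·(1−p)] / p^1 = 1·(1−p)/p = 100.000/30.039 = 3.3290
(1−p)/p = 3.3290/1 = 3.3290  ⇒  p = 1/(1 + 3.3290) = 0.2310
Xg-86: 23.10%, Xg-88: 76.90%.

23.10%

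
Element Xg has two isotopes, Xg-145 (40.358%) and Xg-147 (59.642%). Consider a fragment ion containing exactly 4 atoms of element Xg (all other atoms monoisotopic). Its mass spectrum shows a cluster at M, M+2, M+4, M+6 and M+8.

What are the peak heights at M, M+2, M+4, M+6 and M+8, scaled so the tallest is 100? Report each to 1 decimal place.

The 4 Xg atoms are independent, so intensities follow the terms of (0.40358 + 0.59642)^4.
P(M) = 0.40358^4 = 0.026529
P(M+2) = 4 × 0.40358^3 × 0.59642^1 = 0.156820
P(M+4) = 6 × 0.40358^2 × 0.59642^2 = 0.347628
P(M+6) = 4 × 0.40358^1 × 0.59642^3 = 0.342489
P(M+8) = 0.59642^4 = 0.126534
The M+4 peak is largest (0.347628); scaling to 100 gives 7.6 : 45.1 : 100.0 : 98.5 : 36.4.

7.6 : 45.1 : 100.0 : 98.5 : 36.4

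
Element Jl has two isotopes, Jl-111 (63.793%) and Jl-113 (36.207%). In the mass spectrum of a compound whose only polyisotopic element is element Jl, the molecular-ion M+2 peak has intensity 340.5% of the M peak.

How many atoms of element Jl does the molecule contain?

6

With n Jl atoms, P(M+2)/P(M) = C(n,1)·p^(n−1)q / p^n = n·q/p = n · 0.36207/0.63793.
n = 3.405 × 0.63793/0.36207 = 6.00 ≈ 6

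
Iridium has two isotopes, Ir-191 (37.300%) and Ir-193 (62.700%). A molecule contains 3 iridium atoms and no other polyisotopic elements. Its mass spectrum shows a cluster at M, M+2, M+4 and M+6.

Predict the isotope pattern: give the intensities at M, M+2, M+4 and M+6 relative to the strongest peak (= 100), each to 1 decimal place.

11.8 : 59.5 : 100.0 : 56.0

Expanding (0.37300 + 0.62700)^3:
P(M) = 0.37300^3 = 0.051895
P(M+2) = 3 × 0.37300^2 × 0.62700^1 = 0.261702
P(M+4) = 3 × 0.37300^1 × 0.62700^2 = 0.439911
P(M+6) = 0.62700^3 = 0.246492
The M+4 peak is largest (0.439911); scaling to 100 gives 11.8 : 59.5 : 100.0 : 56.0.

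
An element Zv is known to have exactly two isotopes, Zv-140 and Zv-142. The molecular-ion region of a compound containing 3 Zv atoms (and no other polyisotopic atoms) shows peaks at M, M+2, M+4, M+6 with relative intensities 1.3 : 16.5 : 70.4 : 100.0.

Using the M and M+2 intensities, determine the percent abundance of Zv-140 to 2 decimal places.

If p is the fraction of Zv that is Zv-140, then I(M+2)/I(M) = [C(3,1)·p^2·(1−p)] / p^3 = 3·(1−p)/p = 16.5/1.3 = 12.6923
(1−p)/p = 12.6923/3 = 4.2308  ⇒  p = 1/(1 + 4.2308) = 0.1912
Zv-140: 19.12%, Zv-142: 80.88%.

19.12%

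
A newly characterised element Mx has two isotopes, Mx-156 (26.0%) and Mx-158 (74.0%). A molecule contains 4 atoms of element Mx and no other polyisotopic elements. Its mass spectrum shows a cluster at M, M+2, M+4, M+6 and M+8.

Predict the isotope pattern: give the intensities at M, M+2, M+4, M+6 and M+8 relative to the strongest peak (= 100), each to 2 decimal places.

The 4 Mx atoms are independent, so intensities follow the terms of (0.260 + 0.740)^4.
P(M) = 0.260^4 = 0.004570
P(M+2) = 4 × 0.260^3 × 0.740^1 = 0.052025
P(M+4) = 6 × 0.260^2 × 0.740^2 = 0.222107
P(M+6) = 4 × 0.260^1 × 0.740^3 = 0.421433
P(M+8) = 0.740^4 = 0.299866
The M+6 peak is largest (0.421433); scaling to 100 gives 1.08 : 12.34 : 52.70 : 100.00 : 71.15.

1.08 : 12.34 : 52.70 : 100.00 : 71.15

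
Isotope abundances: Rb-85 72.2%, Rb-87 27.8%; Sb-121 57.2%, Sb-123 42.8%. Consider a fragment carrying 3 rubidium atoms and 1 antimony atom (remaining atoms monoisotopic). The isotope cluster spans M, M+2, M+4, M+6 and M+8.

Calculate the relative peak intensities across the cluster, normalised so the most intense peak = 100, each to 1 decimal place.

Rubidium pattern (n=3): 0.37636705 : 0.43475086 : 0.16739714 : 0.02148495
Antimony pattern (n=1): 0.5720 : 0.4280
Convolve the two distributions (both contribute in 2-u steps):
  M: 0.37636705×0.5720 = 0.215282
  M+2: 0.37636705×0.4280 + 0.43475086×0.5720 = 0.409763
  M+4: 0.43475086×0.4280 + 0.16739714×0.5720 = 0.281825
  M+6: 0.16739714×0.4280 + 0.02148495×0.5720 = 0.083935
  M+8: 0.02148495×0.4280 = 0.009196
Scale to base peak (0.409763) = 100: 52.5 : 100.0 : 68.8 : 20.5 : 2.2

52.5 : 100.0 : 68.8 : 20.5 : 2.2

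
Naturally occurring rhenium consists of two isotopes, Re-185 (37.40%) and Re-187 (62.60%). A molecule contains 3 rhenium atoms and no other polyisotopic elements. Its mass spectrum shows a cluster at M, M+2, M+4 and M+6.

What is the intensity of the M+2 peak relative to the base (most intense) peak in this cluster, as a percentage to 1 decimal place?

59.7%

(0.3740 + 0.6260)^3 gives M 0.0523, M+2 0.2627, M+4 0.4397, M+6 0.2453; the largest is M+4.
P(M+4) = C(3,2) × 0.3740^1 × 0.6260^2 = 3 × 0.3740 × 0.391876 = 0.439685 (base)
P(M+2) = C(3,1) × 0.3740^2 × 0.6260^1 = 3 × 0.139876 × 0.6260 = 0.262687
Relative intensity = 0.262687 / 0.439685 × 100 = 59.7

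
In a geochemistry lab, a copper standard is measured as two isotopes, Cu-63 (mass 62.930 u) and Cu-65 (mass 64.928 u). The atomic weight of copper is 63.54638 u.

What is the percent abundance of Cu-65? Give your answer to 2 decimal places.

30.85%

Writing the weighted mean with unknown fraction x of Cu-63:
62.930·x + 64.928·(1 − x) = 63.54638
(62.930 − 64.928)·x = 63.54638 − 64.928
x = -1.38162 / -1.998 = 0.69150 → 69.15% Cu-63, 30.85% Cu-65.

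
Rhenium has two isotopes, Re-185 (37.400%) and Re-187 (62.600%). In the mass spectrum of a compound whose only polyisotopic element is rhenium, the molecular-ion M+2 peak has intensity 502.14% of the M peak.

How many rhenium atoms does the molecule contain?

3

For n independent Re atoms, I(M+2)/I(M) = n · (abundance Re-187) / (abundance Re-185) = n · 0.62600/0.37400.
n = 5.0214 × 0.37400/0.62600 = 3.00 ≈ 3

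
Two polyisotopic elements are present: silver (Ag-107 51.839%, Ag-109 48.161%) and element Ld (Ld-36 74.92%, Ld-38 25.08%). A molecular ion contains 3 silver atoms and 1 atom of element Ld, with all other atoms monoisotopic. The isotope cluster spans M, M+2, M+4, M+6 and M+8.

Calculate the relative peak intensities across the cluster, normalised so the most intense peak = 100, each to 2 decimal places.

Silver pattern (n=3): 0.13930601 : 0.38826655 : 0.36071887 : 0.11170857
Element Ld pattern (n=1): 0.7492 : 0.2508
Convolve the two distributions (both contribute in 2-u steps):
  M: 0.13930601×0.7492 = 0.104368
  M+2: 0.13930601×0.2508 + 0.38826655×0.7492 = 0.325827
  M+4: 0.38826655×0.2508 + 0.36071887×0.7492 = 0.367628
  M+6: 0.36071887×0.2508 + 0.11170857×0.7492 = 0.174160
  M+8: 0.11170857×0.2508 = 0.028017
Scale to base peak (0.367628) = 100: 28.39 : 88.63 : 100.00 : 47.37 : 7.62

28.39 : 88.63 : 100.00 : 47.37 : 7.62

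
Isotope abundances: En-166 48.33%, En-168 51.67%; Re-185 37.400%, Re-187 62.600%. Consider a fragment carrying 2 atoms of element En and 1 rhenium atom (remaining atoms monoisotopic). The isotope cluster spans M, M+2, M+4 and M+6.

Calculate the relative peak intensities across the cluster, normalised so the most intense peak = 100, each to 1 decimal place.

Element En pattern (n=2): 0.23357889 : 0.49944222 : 0.26697889
Rhenium pattern (n=1): 0.3740 : 0.6260
Convolve the two distributions (both contribute in 2-u steps):
  M: 0.23357889×0.3740 = 0.087359
  M+2: 0.23357889×0.6260 + 0.49944222×0.3740 = 0.333012
  M+4: 0.49944222×0.6260 + 0.26697889×0.3740 = 0.412501
  M+6: 0.26697889×0.6260 = 0.167129
Scale to base peak (0.412501) = 100: 21.2 : 80.7 : 100.0 : 40.5

21.2 : 80.7 : 100.0 : 40.5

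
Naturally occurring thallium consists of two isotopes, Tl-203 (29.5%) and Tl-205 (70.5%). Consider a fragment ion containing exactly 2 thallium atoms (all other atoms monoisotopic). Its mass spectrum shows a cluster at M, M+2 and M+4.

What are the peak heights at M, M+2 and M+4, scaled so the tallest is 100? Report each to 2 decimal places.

The 2 Tl atoms are independent, so intensities follow the terms of (0.295 + 0.705)^2.
P(M) = 0.295^2 = 0.087025
P(M+2) = 2 × 0.295^1 × 0.705^1 = 0.415950
P(M+4) = 0.705^2 = 0.497025
The M+4 peak is largest (0.497025); scaling to 100 gives 17.51 : 83.69 : 100.00.

17.51 : 83.69 : 100.00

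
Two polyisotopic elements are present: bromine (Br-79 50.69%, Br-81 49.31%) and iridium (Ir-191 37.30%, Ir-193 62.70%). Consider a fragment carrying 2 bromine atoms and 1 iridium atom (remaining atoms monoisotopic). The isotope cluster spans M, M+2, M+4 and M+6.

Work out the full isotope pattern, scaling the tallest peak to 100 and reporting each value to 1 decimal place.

23.7 : 86.0 : 100.0 : 37.7

Bromine pattern (n=2): 0.25694761 : 0.49990478 : 0.24314761
Iridium pattern (n=1): 0.3730 : 0.6270
Convolve the two distributions (both contribute in 2-u steps):
  M: 0.25694761×0.3730 = 0.095841
  M+2: 0.25694761×0.6270 + 0.49990478×0.3730 = 0.347571
  M+4: 0.49990478×0.6270 + 0.24314761×0.3730 = 0.404134
  M+6: 0.24314761×0.6270 = 0.152454
Scale to base peak (0.404134) = 100: 23.7 : 86.0 : 100.0 : 37.7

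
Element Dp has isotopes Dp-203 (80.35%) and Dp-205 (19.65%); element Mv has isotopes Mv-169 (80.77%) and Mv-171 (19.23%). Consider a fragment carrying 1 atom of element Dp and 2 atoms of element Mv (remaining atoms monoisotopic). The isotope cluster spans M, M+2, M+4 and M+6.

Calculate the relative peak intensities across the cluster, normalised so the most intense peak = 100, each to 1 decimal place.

100.0 : 72.1 : 17.3 : 1.4

Element Dp pattern (n=1): 0.8035 : 0.1965
Element Mv pattern (n=2): 0.65237929 : 0.31064142 : 0.03697929
Convolve the two distributions (both contribute in 2-u steps):
  M: 0.8035×0.65237929 = 0.524187
  M+2: 0.8035×0.31064142 + 0.1965×0.65237929 = 0.377793
  M+4: 0.8035×0.03697929 + 0.1965×0.31064142 = 0.090754
  M+6: 0.1965×0.03697929 = 0.007266
Scale to base peak (0.524187) = 100: 100.0 : 72.1 : 17.3 : 1.4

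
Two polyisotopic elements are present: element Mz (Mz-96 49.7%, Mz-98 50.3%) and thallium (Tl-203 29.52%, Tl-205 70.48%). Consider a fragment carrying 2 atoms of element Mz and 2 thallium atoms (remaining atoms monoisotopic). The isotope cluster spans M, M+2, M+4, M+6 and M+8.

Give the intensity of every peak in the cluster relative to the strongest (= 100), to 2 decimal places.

6.09 : 41.38 : 99.76 : 100.00 : 35.54

Element Mz pattern (n=2): 0.247009 : 0.499982 : 0.253009
Thallium pattern (n=2): 0.08714304 : 0.41611392 : 0.49674304
Convolve the two distributions (both contribute in 2-u steps):
  M: 0.247009×0.08714304 = 0.021525
  M+2: 0.247009×0.41611392 + 0.499982×0.08714304 = 0.146354
  M+4: 0.247009×0.49674304 + 0.499982×0.41611392 + 0.253009×0.08714304 = 0.352797
  M+6: 0.499982×0.49674304 + 0.253009×0.41611392 = 0.353643
  M+8: 0.253009×0.49674304 = 0.125680
Scale to base peak (0.353643) = 100: 6.09 : 41.38 : 99.76 : 100.00 : 35.54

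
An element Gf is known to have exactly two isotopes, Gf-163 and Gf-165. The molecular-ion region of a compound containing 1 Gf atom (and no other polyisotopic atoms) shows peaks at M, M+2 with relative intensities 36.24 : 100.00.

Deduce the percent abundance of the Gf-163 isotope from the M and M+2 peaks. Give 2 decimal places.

If p is the fraction of Gf that is Gf-163, then I(M+2)/I(M) = [C(1,1)·p^0·(1−p)] / p^1 = 1·(1−p)/p = 100.00/36.24 = 2.7594
(1−p)/p = 2.7594/1 = 2.7594  ⇒  p = 1/(1 + 2.7594) = 0.2660
Gf-163: 26.60%, Gf-165: 73.40%.

26.60%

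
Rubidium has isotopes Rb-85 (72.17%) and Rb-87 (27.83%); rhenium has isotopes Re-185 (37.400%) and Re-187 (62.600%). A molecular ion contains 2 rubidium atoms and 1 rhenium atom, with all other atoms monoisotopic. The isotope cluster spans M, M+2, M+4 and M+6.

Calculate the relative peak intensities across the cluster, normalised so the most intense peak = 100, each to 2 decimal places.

40.90 : 100.00 : 58.88 : 10.18

Rubidium pattern (n=2): 0.52085089 : 0.40169822 : 0.07745089
Rhenium pattern (n=1): 0.3740 : 0.6260
Convolve the two distributions (both contribute in 2-u steps):
  M: 0.52085089×0.3740 = 0.194798
  M+2: 0.52085089×0.6260 + 0.40169822×0.3740 = 0.476288
  M+4: 0.40169822×0.6260 + 0.07745089×0.3740 = 0.280430
  M+6: 0.07745089×0.6260 = 0.048484
Scale to base peak (0.476288) = 100: 40.90 : 100.00 : 58.88 : 10.18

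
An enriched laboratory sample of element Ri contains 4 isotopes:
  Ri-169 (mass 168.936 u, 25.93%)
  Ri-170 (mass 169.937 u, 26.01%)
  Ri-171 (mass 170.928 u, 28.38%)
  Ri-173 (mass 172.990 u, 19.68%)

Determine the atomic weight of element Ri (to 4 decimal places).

The abundance-weighted mean is 0.2593 × 168.936 + 0.2601 × 169.937 + 0.2838 × 170.928 + 0.1968 × 172.990
= 43.80510 + 44.20061 + 48.50937 + 34.04443 = 170.55951 u

170.5595 u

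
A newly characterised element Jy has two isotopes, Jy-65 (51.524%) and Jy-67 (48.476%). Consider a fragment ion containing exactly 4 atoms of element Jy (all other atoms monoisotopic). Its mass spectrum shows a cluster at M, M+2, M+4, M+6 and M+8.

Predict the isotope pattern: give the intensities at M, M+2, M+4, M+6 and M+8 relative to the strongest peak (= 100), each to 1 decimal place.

18.8 : 70.9 : 100.0 : 62.7 : 14.8

Each Jy atom is independently Jy-65 (p = 0.51524) or Jy-67 (q = 0.48476); the cluster is the binomial expansion (p + q)^4.
P(M) = 0.51524^4 = 0.070476
P(M+2) = 4 × 0.51524^3 × 0.48476^1 = 0.265226
P(M+4) = 6 × 0.51524^2 × 0.48476^2 = 0.374304
P(M+6) = 4 × 0.51524^1 × 0.48476^3 = 0.234774
P(M+8) = 0.48476^4 = 0.055221
The M+4 peak is largest (0.374304); scaling to 100 gives 18.8 : 70.9 : 100.0 : 62.7 : 14.8.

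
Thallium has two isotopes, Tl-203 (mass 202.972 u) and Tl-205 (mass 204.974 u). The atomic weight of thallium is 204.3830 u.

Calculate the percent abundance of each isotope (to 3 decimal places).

Let x be the fractional abundance of Tl-203; then Tl-205 has abundance 1 − x.
202.972·x + 204.974·(1 − x) = 204.3830
(202.972 − 204.974)·x = 204.3830 − 204.974
x = -0.5910 / -2.002 = 0.29520 → 29.520% Tl-203, 70.480% Tl-205.

Tl-203: 29.520%, Tl-205: 70.480%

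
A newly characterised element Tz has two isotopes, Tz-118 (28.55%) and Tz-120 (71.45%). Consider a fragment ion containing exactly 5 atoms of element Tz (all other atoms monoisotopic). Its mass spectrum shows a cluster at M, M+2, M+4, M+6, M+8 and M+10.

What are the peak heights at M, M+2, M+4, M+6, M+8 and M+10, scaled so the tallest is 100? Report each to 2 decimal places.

0.51 : 6.38 : 31.93 : 79.92 : 100.00 : 50.05

Expanding (0.2855 + 0.7145)^5:
P(M) = 0.2855^5 = 0.001897
P(M+2) = 5 × 0.2855^4 × 0.7145^1 = 0.023735
P(M+4) = 10 × 0.2855^3 × 0.7145^2 = 0.118802
P(M+6) = 10 × 0.2855^2 × 0.7145^3 = 0.297316
P(M+8) = 5 × 0.2855^1 × 0.7145^4 = 0.372036
P(M+10) = 0.7145^5 = 0.186214
The M+8 peak is largest (0.372036); scaling to 100 gives 0.51 : 6.38 : 31.93 : 79.92 : 100.00 : 50.05.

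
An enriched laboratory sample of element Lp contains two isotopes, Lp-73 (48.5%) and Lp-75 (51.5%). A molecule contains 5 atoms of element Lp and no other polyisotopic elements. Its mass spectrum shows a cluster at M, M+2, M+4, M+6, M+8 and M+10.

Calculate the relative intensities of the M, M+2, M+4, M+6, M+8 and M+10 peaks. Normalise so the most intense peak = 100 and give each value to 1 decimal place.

8.4 : 44.3 : 94.2 : 100.0 : 53.1 : 11.3

Each Lp atom is independently Lp-73 (p = 0.485) or Lp-75 (q = 0.515); the cluster is the binomial expansion (p + q)^5.
P(M) = 0.485^5 = 0.026835
P(M+2) = 5 × 0.485^4 × 0.515^1 = 0.142477
P(M+4) = 10 × 0.485^3 × 0.515^2 = 0.302580
P(M+6) = 10 × 0.485^2 × 0.515^3 = 0.321296
P(M+8) = 5 × 0.485^1 × 0.515^4 = 0.170585
P(M+10) = 0.515^5 = 0.036227
The M+6 peak is largest (0.321296); scaling to 100 gives 8.4 : 44.3 : 94.2 : 100.0 : 53.1 : 11.3.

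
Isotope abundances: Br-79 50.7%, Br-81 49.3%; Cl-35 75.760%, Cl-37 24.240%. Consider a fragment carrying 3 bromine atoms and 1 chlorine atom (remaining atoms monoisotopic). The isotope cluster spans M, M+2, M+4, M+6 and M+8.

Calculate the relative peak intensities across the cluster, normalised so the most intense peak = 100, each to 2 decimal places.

26.53 : 85.87 : 100.00 : 48.46 : 7.80

Bromine pattern (n=3): 0.13032384 : 0.38017547 : 0.36967753 : 0.11982316
Chlorine pattern (n=1): 0.7576 : 0.2424
Convolve the two distributions (both contribute in 2-u steps):
  M: 0.13032384×0.7576 = 0.098733
  M+2: 0.13032384×0.2424 + 0.38017547×0.7576 = 0.319611
  M+4: 0.38017547×0.2424 + 0.36967753×0.7576 = 0.372222
  M+6: 0.36967753×0.2424 + 0.11982316×0.7576 = 0.180388
  M+8: 0.11982316×0.2424 = 0.029045
Scale to base peak (0.372222) = 100: 26.53 : 85.87 : 100.00 : 48.46 : 7.80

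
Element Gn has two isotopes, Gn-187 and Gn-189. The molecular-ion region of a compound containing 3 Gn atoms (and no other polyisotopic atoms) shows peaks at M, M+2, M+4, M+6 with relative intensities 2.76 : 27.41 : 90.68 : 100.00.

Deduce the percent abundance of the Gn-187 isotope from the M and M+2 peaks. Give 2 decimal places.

If p is the fraction of Gn that is Gn-187, then I(M+2)/I(M) = [C(3,1)·p^2·(1−p)] / p^3 = 3·(1−p)/p = 27.41/2.76 = 9.9312
(1−p)/p = 9.9312/3 = 3.3104  ⇒  p = 1/(1 + 3.3104) = 0.2320
Gn-187: 23.20%, Gn-189: 76.80%.

23.20%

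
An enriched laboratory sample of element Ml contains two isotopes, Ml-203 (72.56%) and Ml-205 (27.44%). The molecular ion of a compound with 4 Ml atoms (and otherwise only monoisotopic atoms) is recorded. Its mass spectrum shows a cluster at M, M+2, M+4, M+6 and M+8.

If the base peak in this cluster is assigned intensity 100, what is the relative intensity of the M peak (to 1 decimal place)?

Term probabilities: M 0.2772, M+2 0.4193, M+4 0.2379, M+6 0.0600, M+8 0.0057. Base peak = M+2.
P(M+2) = C(4,1) × 0.7256^3 × 0.2744^1 = 4 × 0.38202503 × 0.2744 = 0.419311 (base)
P(M) = C(4,0) × 0.7256^4 × 0.2744^0 = 1 × 0.27719736 × 1.0000 = 0.277197
Relative intensity = 0.277197 / 0.419311 × 100 = 66.1

66.1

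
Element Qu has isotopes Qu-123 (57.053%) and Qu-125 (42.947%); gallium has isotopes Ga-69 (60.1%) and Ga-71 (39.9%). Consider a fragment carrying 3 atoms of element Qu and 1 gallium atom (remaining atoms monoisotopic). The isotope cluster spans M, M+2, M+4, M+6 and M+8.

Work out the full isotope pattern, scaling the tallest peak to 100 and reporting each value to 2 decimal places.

31.26 : 91.34 : 100.00 : 48.61 : 8.85

Element Qu pattern (n=3): 0.18571007 : 0.41938323 : 0.31569333 : 0.07921337
Gallium pattern (n=1): 0.6010 : 0.3990
Convolve the two distributions (both contribute in 2-u steps):
  M: 0.18571007×0.6010 = 0.111612
  M+2: 0.18571007×0.3990 + 0.41938323×0.6010 = 0.326148
  M+4: 0.41938323×0.3990 + 0.31569333×0.6010 = 0.357066
  M+6: 0.31569333×0.3990 + 0.07921337×0.6010 = 0.173569
  M+8: 0.07921337×0.3990 = 0.031606
Scale to base peak (0.357066) = 100: 31.26 : 91.34 : 100.00 : 48.61 : 8.85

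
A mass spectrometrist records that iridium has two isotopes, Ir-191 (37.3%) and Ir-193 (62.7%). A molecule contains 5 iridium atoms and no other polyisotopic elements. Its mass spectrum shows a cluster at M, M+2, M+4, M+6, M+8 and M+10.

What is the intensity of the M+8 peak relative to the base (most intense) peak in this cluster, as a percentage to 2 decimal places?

(0.373 + 0.627)^5 gives M 0.0072, M+2 0.0607, M+4 0.2040, M+6 0.3429, M+8 0.2882, M+10 0.0969; the largest is M+6.
P(M+6) = C(5,3) × 0.373^2 × 0.627^3 = 10 × 0.139129 × 0.24649188 = 0.342942 (base)
P(M+8) = C(5,4) × 0.373^1 × 0.627^4 = 5 × 0.3730 × 0.15455041 = 0.288237
Relative intensity = 0.288237 / 0.342942 × 100 = 84.05

84.05%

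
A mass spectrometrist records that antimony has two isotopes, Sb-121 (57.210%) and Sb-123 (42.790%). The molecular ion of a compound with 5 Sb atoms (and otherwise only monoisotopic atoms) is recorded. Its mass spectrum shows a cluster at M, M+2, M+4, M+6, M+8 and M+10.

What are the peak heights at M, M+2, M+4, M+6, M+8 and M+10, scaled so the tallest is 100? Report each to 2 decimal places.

17.88 : 66.85 : 100.00 : 74.79 : 27.97 : 4.18

Expanding (0.57210 + 0.42790)^5:
P(M) = 0.57210^5 = 0.061286
P(M+2) = 5 × 0.57210^4 × 0.42790^1 = 0.229192
P(M+4) = 10 × 0.57210^3 × 0.42790^2 = 0.342847
P(M+6) = 10 × 0.57210^2 × 0.42790^3 = 0.256431
P(M+8) = 5 × 0.57210^1 × 0.42790^4 = 0.095898
P(M+10) = 0.42790^5 = 0.014345
The M+4 peak is largest (0.342847); scaling to 100 gives 17.88 : 66.85 : 100.00 : 74.79 : 27.97 : 4.18.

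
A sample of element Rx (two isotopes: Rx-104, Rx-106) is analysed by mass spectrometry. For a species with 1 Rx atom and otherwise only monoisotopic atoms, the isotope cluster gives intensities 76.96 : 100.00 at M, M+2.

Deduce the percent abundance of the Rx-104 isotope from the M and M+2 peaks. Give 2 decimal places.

If p is the fraction of Rx that is Rx-104, then I(M+2)/I(M) = [C(1,1)·p^0·(1−p)] / p^1 = 1·(1−p)/p = 100.00/76.96 = 1.2994
(1−p)/p = 1.2994/1 = 1.2994  ⇒  p = 1/(1 + 1.2994) = 0.4349
Rx-104: 43.49%, Rx-106: 56.51%.

43.49%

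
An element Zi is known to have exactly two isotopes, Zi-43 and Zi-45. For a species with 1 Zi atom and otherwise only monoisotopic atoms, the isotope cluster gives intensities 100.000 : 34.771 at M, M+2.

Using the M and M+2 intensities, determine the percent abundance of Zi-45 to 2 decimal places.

Let p = fractional abundance of Zi-43. I(M+2)/I(M) = [C(1,1)·p^0·(1−p)] / p^1 = 1·(1−p)/p = 34.771/100.000 = 0.3477
(1−p)/p = 0.3477/1 = 0.3477  ⇒  p = 1/(1 + 0.3477) = 0.7420
Zi-43: 74.20%, Zi-45: 25.80%.

25.80%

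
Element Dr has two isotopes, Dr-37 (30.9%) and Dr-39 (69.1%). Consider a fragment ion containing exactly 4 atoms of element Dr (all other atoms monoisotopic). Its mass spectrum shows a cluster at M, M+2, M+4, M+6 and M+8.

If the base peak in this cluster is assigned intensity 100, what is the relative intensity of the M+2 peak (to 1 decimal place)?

(0.309 + 0.691)^4 gives M 0.0091, M+2 0.0815, M+4 0.2735, M+6 0.4078, M+8 0.2280; the largest is M+6.
P(M+6) = C(4,3) × 0.309^1 × 0.691^3 = 4 × 0.3090 × 0.32993937 = 0.407805 (base)
P(M+2) = C(4,1) × 0.309^3 × 0.691^1 = 4 × 0.02950363 × 0.6910 = 0.081548
Relative intensity = 0.081548 / 0.407805 × 100 = 20.0

20.0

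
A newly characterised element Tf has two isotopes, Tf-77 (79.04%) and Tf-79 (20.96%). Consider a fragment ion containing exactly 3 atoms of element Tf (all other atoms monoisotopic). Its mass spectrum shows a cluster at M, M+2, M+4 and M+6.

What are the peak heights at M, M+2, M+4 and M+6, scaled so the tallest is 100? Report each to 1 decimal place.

The 3 Tf atoms are independent, so intensities follow the terms of (0.7904 + 0.2096)^3.
P(M) = 0.7904^3 = 0.493788
P(M+2) = 3 × 0.7904^2 × 0.2096^1 = 0.392832
P(M+4) = 3 × 0.7904^1 × 0.2096^2 = 0.104172
P(M+6) = 0.2096^3 = 0.009208
The M peak is largest (0.493788); scaling to 100 gives 100.0 : 79.6 : 21.1 : 1.9.

100.0 : 79.6 : 21.1 : 1.9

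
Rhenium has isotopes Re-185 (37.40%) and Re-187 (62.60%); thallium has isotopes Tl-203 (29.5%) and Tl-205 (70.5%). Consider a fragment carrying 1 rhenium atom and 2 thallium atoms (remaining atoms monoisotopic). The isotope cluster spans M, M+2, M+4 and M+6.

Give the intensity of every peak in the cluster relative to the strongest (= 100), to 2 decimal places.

Rhenium pattern (n=1): 0.3740 : 0.6260
Thallium pattern (n=2): 0.087025 : 0.41595 : 0.497025
Convolve the two distributions (both contribute in 2-u steps):
  M: 0.3740×0.087025 = 0.032547
  M+2: 0.3740×0.41595 + 0.6260×0.087025 = 0.210043
  M+4: 0.3740×0.497025 + 0.6260×0.41595 = 0.446272
  M+6: 0.6260×0.497025 = 0.311138
Scale to base peak (0.446272) = 100: 7.29 : 47.07 : 100.00 : 69.72

7.29 : 47.07 : 100.00 : 69.72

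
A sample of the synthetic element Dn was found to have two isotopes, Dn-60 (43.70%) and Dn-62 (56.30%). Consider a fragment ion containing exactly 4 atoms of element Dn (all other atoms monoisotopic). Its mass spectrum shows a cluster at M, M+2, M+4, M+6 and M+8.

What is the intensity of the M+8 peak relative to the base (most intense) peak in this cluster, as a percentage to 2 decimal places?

27.66%

(0.4370 + 0.5630)^4 gives M 0.0365, M+2 0.1879, M+4 0.3632, M+6 0.3119, M+8 0.1005; the largest is M+4.
P(M+4) = C(4,2) × 0.4370^2 × 0.5630^2 = 6 × 0.190969 × 0.316969 = 0.363188 (base)
P(M+8) = C(4,4) × 0.4370^0 × 0.5630^4 = 1 × 1.0000 × 0.10046935 = 0.100469
Relative intensity = 0.100469 / 0.363188 × 100 = 27.66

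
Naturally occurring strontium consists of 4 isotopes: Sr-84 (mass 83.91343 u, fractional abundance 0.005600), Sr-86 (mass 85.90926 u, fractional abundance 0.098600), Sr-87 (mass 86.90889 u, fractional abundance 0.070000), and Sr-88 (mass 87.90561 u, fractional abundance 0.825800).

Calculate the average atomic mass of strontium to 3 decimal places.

87.617 u

Weight each isotope mass by its fractional abundance: 0.005600 × 83.91343 + 0.098600 × 85.90926 + 0.070000 × 86.90889 + 0.825800 × 87.90561
= 0.469915 + 8.470653 + 6.083622 + 72.592453 = 87.616643 u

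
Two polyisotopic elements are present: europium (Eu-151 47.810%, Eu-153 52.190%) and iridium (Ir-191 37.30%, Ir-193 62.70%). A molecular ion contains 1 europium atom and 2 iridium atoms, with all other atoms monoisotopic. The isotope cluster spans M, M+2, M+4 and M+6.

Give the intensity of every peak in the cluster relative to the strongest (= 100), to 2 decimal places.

15.40 : 68.56 : 100.00 : 47.49

Europium pattern (n=1): 0.4781 : 0.5219
Iridium pattern (n=2): 0.139129 : 0.467742 : 0.393129
Convolve the two distributions (both contribute in 2-u steps):
  M: 0.4781×0.139129 = 0.066518
  M+2: 0.4781×0.467742 + 0.5219×0.139129 = 0.296239
  M+4: 0.4781×0.393129 + 0.5219×0.467742 = 0.432070
  M+6: 0.5219×0.393129 = 0.205174
Scale to base peak (0.432070) = 100: 15.40 : 68.56 : 100.00 : 47.49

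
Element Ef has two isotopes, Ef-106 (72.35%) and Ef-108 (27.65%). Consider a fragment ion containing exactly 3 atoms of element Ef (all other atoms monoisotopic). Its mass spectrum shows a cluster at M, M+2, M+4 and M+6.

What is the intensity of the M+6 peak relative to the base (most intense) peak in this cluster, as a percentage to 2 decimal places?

Binomial terms of (0.7235 + 0.2765)^3: M 0.3787, M+2 0.4342, M+4 0.1659, M+6 0.0211 → M+2 is the base peak.
P(M+2) = C(3,1) × 0.7235^2 × 0.2765^1 = 3 × 0.52345225 × 0.2765 = 0.434204 (base)
P(M+6) = C(3,3) × 0.7235^0 × 0.2765^3 = 1 × 1.0000 × 0.02113905 = 0.021139
Relative intensity = 0.021139 / 0.434204 × 100 = 4.87

4.87%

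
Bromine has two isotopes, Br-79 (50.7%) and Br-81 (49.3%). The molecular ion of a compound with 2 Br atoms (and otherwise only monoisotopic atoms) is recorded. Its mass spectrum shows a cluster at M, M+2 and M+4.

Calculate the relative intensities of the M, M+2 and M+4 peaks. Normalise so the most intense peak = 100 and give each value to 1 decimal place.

51.4 : 100.0 : 48.6

Each Br atom is independently Br-79 (p = 0.507) or Br-81 (q = 0.493); the cluster is the binomial expansion (p + q)^2.
P(M) = 0.507^2 = 0.257049
P(M+2) = 2 × 0.507^1 × 0.493^1 = 0.499902
P(M+4) = 0.493^2 = 0.243049
The M+2 peak is largest (0.499902); scaling to 100 gives 51.4 : 100.0 : 48.6.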